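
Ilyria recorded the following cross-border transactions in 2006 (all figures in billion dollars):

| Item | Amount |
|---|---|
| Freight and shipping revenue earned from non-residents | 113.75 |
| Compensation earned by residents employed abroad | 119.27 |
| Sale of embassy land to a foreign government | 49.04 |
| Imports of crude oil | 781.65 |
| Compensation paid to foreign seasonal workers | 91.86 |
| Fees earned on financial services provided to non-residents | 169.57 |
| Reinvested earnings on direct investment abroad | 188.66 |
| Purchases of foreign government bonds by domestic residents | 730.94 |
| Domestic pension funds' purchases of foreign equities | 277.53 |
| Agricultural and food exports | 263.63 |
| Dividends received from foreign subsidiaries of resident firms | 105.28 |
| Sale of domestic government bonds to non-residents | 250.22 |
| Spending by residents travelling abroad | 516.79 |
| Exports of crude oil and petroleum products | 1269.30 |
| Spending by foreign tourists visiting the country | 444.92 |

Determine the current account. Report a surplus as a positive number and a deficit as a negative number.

Goods: 1269.30 + 263.63 - 781.65 = 751.28
Services: 169.57 + 113.75 - 516.79 + 444.92 = 211.45
Primary income: 105.28 + 188.66 + 119.27 - 91.86 = 321.35
Current account = 751.28 + 211.45 + 321.35 = 1284.08
(Excluded from the current account — capital account: sale of embassy land to a foreign government 49.04; financial account: purchases of foreign government bonds by domestic residents 730.94, domestic pension funds' purchases of foreign equities 277.53, sale of domestic government bonds to non-residents 250.22.)

1284.08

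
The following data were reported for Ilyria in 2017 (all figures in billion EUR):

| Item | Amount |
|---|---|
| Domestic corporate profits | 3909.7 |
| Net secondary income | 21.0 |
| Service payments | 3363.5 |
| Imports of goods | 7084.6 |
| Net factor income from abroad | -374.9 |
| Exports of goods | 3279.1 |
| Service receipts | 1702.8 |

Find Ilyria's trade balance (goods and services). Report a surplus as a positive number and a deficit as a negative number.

-5466.2

Goods balance = 3279.1 - 7084.6 = -3805.5
Services balance = 1702.8 - 3363.5 = -1660.7
Trade balance (goods + services) = -3805.5 + (-1660.7) = -5466.2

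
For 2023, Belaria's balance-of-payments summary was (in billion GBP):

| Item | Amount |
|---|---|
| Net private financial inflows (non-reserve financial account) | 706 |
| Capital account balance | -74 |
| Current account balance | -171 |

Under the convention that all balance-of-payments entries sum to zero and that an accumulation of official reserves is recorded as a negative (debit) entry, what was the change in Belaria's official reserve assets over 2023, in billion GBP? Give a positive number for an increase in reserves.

461

Official reserve transactions balance = -((-171) + (-74) + 706) = -461
An accumulation of reserves is recorded as a debit (negative entry), so the change in the stock of reserves is the negative of that balance.
Change in official reserves = -(-461) = 461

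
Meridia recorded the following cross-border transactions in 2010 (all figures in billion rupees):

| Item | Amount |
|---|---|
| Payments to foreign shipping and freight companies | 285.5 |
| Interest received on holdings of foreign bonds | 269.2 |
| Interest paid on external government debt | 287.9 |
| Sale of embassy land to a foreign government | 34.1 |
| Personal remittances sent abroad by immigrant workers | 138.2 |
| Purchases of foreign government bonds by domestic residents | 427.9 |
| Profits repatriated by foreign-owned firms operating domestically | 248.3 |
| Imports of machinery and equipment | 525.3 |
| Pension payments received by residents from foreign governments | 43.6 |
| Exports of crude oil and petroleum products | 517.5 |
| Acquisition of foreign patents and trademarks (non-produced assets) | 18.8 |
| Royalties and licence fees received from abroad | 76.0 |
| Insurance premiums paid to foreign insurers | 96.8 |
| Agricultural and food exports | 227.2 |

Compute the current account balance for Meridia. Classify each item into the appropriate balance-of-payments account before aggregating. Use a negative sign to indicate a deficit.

-448.5

Goods: 227.2 + 517.5 - 525.3 = 219.4
Services: -96.8 - 285.5 + 76.0 = -306.3
Primary income: 269.2 - 248.3 - 287.9 = -267.0
Secondary income: 43.6 - 138.2 = -94.6
Current account = 219.4 + (-306.3) + (-267.0) + (-94.6) = -448.5
(Excluded from the current account — capital account: sale of embassy land to a foreign government 34.1, acquisition of foreign patents and trademarks (non-produced assets) 18.8; financial account: purchases of foreign government bonds by domestic residents 427.9.)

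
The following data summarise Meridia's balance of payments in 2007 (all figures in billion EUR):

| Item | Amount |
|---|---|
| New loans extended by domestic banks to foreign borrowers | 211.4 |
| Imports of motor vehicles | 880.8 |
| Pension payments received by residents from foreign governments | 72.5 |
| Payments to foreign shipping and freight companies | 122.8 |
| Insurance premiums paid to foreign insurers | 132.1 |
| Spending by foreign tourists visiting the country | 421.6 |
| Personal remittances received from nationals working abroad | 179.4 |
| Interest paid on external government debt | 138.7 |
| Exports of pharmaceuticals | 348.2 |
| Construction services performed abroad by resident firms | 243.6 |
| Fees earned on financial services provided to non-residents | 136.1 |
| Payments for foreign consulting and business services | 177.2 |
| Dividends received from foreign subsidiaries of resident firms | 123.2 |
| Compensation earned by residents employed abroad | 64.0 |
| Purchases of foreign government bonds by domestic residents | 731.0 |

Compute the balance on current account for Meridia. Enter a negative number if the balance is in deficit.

137.0

Goods: 348.2 - 880.8 = -532.6
Services: 421.6 - 122.8 + 136.1 - 132.1 - 177.2 + 243.6 = 369.2
Primary income: -138.7 + 123.2 + 64.0 = 48.5
Secondary income: 72.5 + 179.4 = 251.9
Current account = (-532.6) + 369.2 + 48.5 + 251.9 = 137.0
(Excluded from the current account — financial account: new loans extended by domestic banks to foreign borrowers 211.4, purchases of foreign government bonds by domestic residents 731.0.)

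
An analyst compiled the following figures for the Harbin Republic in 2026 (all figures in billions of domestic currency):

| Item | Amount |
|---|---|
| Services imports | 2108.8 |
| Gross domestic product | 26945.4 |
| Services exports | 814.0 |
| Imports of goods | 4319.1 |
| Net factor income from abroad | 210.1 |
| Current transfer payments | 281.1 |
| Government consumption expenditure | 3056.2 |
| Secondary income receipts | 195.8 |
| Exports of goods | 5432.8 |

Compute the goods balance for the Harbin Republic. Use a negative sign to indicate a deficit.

1113.7

Goods balance = 5432.8 - 4319.1 = 1113.7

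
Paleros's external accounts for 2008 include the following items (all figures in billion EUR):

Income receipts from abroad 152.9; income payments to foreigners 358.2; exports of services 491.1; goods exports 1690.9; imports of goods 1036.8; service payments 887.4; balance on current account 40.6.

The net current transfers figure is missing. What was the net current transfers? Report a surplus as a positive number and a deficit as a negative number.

-11.9

Current account = goods balance + services balance + net primary income + net secondary income
Sum of the known components = 52.5
Net current transfers = CA - (known components) = 40.6 - 52.5 = -11.9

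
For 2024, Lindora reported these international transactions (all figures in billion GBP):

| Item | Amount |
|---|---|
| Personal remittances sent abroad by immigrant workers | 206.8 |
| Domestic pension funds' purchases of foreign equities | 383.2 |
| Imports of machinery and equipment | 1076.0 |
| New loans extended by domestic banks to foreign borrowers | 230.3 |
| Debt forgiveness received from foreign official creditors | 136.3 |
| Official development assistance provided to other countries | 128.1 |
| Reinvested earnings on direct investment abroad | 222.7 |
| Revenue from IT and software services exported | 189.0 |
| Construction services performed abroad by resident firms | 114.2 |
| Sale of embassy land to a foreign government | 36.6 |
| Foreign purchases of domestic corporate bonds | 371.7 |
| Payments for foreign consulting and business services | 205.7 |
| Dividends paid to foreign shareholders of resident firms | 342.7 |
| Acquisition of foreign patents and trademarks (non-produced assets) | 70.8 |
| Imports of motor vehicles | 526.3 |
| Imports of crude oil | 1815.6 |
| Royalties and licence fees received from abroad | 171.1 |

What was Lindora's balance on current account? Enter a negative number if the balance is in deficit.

-3604.2

Goods: -526.3 - 1076.0 - 1815.6 = -3417.9
Services: 114.2 + 171.1 + 189.0 - 205.7 = 268.6
Primary income: 222.7 - 342.7 = -120.0
Secondary income: -206.8 - 128.1 = -334.9
Current account = (-3417.9) + 268.6 + (-120.0) + (-334.9) = -3604.2
(Excluded from the current account — financial account: domestic pension funds' purchases of foreign equities 383.2, new loans extended by domestic banks to foreign borrowers 230.3, foreign purchases of domestic corporate bonds 371.7; capital account: debt forgiveness received from foreign official creditors 136.3, sale of embassy land to a foreign government 36.6, acquisition of foreign patents and trademarks (non-produced assets) 70.8.)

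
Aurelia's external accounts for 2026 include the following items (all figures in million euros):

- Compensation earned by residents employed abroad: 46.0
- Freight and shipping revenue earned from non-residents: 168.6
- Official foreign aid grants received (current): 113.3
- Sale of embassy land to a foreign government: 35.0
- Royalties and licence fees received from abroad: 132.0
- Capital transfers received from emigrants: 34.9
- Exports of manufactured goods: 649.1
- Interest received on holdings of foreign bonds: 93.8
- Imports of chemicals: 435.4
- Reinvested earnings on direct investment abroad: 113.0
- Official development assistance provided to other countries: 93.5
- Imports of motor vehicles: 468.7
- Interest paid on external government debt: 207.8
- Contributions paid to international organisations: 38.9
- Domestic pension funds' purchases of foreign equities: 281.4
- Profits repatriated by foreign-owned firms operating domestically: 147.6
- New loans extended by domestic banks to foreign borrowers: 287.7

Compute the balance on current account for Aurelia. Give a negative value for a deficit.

Goods: -468.7 + 649.1 - 435.4 = -255.0
Services: 168.6 + 132.0 = 300.6
Primary income: 113.0 - 147.6 + 93.8 - 207.8 + 46.0 = -102.6
Secondary income: -38.9 + 113.3 - 93.5 = -19.1
Current account = (-255.0) + 300.6 + (-102.6) + (-19.1) = -76.1
(Excluded from the current account — capital account: sale of embassy land to a foreign government 35.0, capital transfers received from emigrants 34.9; financial account: domestic pension funds' purchases of foreign equities 281.4, new loans extended by domestic banks to foreign borrowers 287.7.)

-76.1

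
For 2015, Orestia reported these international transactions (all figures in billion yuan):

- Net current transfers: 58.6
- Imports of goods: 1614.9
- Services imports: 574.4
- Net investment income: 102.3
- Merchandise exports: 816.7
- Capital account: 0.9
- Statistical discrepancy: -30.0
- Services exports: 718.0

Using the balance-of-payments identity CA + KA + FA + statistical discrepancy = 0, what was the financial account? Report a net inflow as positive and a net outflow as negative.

Goods balance = 816.7 - 1614.9 = -798.2
Services balance = 718.0 - 574.4 = 143.6
Trade balance (goods + services) = -798.2 + 143.6 = -654.6
Net primary income = 102.3
Net secondary income = 58.6
Current account = -654.6 + 102.3 + 58.6 = -493.7
Financial account = -(-493.7 + 0.9 + (-30.0)) = 522.8

522.8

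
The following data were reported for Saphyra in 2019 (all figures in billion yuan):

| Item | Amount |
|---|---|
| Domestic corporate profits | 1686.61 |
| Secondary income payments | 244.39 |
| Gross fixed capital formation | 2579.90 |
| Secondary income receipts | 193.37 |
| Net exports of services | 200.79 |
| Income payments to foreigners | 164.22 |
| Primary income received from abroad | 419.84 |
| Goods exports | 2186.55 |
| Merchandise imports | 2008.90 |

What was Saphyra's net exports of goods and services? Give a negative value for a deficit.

Goods balance = 2186.55 - 2008.90 = 177.65
Services balance = 200.79
Trade balance (goods + services) = 177.65 + 200.79 = 378.44

378.44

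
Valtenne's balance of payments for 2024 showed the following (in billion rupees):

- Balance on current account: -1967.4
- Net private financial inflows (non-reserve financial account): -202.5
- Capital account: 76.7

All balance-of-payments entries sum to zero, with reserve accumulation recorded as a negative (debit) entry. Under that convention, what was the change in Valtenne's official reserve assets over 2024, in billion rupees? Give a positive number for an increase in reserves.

-2093.2

Official reserve transactions balance = -((-1967.4) + 76.7 + (-202.5)) = 2093.2
An accumulation of reserves is recorded as a debit (negative entry), so the change in the stock of reserves is the negative of that balance.
Change in official reserves = -(2093.2) = -2093.2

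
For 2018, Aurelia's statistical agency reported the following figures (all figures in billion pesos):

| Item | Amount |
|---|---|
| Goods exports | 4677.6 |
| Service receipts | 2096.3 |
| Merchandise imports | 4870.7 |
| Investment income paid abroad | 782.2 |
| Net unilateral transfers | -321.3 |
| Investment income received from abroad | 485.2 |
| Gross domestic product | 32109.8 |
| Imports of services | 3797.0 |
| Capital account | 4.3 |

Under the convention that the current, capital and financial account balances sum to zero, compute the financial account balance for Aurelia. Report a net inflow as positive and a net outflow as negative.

Goods balance = 4677.6 - 4870.7 = -193.1
Services balance = 2096.3 - 3797.0 = -1700.7
Trade balance (goods + services) = -193.1 + (-1700.7) = -1893.8
Net primary income = 485.2 - 782.2 = -297.0
Net secondary income = -321.3
Current account = -1893.8 + (-297.0) + (-321.3) = -2512.1
Financial account = -(-2512.1 + 4.3) = 2507.8

2507.8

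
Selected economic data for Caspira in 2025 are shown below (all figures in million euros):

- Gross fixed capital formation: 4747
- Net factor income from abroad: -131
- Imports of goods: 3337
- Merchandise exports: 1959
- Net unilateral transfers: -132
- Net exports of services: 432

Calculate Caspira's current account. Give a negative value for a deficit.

-1209

Goods balance = 1959 - 3337 = -1378
Services balance = 432
Trade balance (goods + services) = -1378 + 432 = -946
Net primary income = -131
Net secondary income = -132
Current account = -946 + (-131) + (-132) = -1209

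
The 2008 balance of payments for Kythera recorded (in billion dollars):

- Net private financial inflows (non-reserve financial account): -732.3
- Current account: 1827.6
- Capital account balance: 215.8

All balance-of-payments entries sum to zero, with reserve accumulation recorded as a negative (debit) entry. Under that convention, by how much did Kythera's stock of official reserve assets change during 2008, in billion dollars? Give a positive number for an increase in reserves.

1311.1

Official reserve transactions balance = -(1827.6 + 215.8 + (-732.3)) = -1311.1
An accumulation of reserves is recorded as a debit (negative entry), so the change in the stock of reserves is the negative of that balance.
Change in official reserves = -(-1311.1) = 1311.1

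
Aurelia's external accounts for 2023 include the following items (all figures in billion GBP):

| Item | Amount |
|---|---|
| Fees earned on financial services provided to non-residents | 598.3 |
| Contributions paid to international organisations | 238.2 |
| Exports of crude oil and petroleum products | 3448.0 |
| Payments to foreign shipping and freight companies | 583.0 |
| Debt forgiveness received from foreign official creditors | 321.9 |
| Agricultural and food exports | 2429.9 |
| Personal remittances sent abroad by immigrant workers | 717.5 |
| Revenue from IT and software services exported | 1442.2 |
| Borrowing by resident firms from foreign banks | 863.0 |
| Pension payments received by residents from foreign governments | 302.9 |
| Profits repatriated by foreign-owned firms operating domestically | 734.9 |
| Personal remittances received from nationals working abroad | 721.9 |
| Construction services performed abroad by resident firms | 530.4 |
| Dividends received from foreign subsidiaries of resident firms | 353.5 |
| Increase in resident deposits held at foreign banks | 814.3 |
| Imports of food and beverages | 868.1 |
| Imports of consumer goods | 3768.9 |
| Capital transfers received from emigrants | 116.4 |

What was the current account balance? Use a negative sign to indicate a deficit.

2916.5

Goods: 3448.0 - 3768.9 - 868.1 + 2429.9 = 1240.9
Services: 1442.2 + 530.4 - 583.0 + 598.3 = 1987.9
Primary income: -734.9 + 353.5 = -381.4
Secondary income: 302.9 - 717.5 + 721.9 - 238.2 = 69.1
Current account = 1240.9 + 1987.9 + (-381.4) + 69.1 = 2916.5
(Excluded from the current account — capital account: debt forgiveness received from foreign official creditors 321.9, capital transfers received from emigrants 116.4; financial account: borrowing by resident firms from foreign banks 863.0, increase in resident deposits held at foreign banks 814.3.)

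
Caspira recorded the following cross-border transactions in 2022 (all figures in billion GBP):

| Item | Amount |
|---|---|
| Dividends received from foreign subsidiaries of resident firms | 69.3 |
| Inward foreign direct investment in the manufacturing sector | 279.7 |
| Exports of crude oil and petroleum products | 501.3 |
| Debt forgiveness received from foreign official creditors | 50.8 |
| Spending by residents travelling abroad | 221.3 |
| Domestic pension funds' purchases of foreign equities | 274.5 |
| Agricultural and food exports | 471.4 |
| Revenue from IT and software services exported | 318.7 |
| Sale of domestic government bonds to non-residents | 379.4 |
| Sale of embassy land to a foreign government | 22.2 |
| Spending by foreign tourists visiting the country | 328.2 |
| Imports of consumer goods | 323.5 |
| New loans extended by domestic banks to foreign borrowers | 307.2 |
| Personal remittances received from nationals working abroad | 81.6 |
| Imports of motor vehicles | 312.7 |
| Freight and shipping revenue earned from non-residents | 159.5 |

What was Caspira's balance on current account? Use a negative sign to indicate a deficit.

1072.5

Goods: -312.7 + 471.4 + 501.3 - 323.5 = 336.5
Services: -221.3 + 328.2 + 159.5 + 318.7 = 585.1
Primary income: 69.3
Secondary income: 81.6
Current account = 336.5 + 585.1 + 69.3 + 81.6 = 1072.5
(Excluded from the current account — financial account: inward foreign direct investment in the manufacturing sector 279.7, domestic pension funds' purchases of foreign equities 274.5, sale of domestic government bonds to non-residents 379.4, new loans extended by domestic banks to foreign borrowers 307.2; capital account: debt forgiveness received from foreign official creditors 50.8, sale of embassy land to a foreign government 22.2.)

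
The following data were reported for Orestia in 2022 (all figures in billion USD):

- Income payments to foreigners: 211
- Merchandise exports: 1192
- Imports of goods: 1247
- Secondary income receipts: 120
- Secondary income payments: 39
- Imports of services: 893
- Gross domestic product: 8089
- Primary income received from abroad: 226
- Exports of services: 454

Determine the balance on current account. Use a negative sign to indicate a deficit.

Goods balance = 1192 - 1247 = -55
Services balance = 454 - 893 = -439
Trade balance (goods + services) = -55 + (-439) = -494
Net primary income = 226 - 211 = 15
Net secondary income = 120 - 39 = 81
Current account = -494 + 15 + 81 = -398

-398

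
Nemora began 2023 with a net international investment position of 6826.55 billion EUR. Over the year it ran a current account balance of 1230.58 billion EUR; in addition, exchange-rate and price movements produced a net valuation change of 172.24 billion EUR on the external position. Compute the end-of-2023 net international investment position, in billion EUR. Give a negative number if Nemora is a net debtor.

Change in NIIP = current account + net valuation change = 1230.58 + 172.24 = 1402.82
End-of-year NIIP = 6826.55 + 1402.82 = 8229.37

8229.37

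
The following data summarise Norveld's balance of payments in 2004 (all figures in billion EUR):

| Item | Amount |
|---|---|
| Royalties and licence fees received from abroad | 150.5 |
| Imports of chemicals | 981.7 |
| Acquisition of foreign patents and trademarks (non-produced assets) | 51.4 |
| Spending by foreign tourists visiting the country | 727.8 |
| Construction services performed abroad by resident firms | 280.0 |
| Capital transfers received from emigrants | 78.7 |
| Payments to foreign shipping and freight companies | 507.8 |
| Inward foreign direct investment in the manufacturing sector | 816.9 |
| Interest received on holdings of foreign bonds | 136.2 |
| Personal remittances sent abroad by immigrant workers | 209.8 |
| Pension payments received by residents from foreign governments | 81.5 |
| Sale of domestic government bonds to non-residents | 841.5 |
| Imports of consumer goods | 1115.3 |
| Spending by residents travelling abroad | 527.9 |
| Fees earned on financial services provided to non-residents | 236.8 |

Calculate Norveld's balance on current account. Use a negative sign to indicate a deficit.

-1729.7

Goods: -981.7 - 1115.3 = -2097.0
Services: -507.8 + 236.8 + 727.8 + 150.5 - 527.9 + 280.0 = 359.4
Primary income: 136.2
Secondary income: 81.5 - 209.8 = -128.3
Current account = (-2097.0) + 359.4 + 136.2 + (-128.3) = -1729.7
(Excluded from the current account — capital account: acquisition of foreign patents and trademarks (non-produced assets) 51.4, capital transfers received from emigrants 78.7; financial account: inward foreign direct investment in the manufacturing sector 816.9, sale of domestic government bonds to non-residents 841.5.)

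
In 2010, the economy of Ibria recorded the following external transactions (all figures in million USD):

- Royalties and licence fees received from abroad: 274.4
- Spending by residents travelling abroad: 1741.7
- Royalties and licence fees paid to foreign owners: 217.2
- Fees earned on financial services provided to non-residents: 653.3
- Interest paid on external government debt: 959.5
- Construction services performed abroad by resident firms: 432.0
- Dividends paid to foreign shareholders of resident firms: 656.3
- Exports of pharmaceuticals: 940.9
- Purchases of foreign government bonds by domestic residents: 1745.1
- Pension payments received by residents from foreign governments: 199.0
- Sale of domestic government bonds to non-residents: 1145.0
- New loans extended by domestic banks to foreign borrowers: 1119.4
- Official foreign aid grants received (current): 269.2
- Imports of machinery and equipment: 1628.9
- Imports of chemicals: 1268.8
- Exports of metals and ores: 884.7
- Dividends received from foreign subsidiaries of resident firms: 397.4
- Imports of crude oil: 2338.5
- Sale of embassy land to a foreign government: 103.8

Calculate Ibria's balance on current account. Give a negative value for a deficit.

-4760.0

Goods: 884.7 + 940.9 - 1628.9 - 2338.5 - 1268.8 = -3410.6
Services: 274.4 + 432.0 - 1741.7 + 653.3 - 217.2 = -599.2
Primary income: -656.3 - 959.5 + 397.4 = -1218.4
Secondary income: 199.0 + 269.2 = 468.2
Current account = (-3410.6) + (-599.2) + (-1218.4) + 468.2 = -4760.0
(Excluded from the current account — financial account: purchases of foreign government bonds by domestic residents 1745.1, sale of domestic government bonds to non-residents 1145.0, new loans extended by domestic banks to foreign borrowers 1119.4; capital account: sale of embassy land to a foreign government 103.8.)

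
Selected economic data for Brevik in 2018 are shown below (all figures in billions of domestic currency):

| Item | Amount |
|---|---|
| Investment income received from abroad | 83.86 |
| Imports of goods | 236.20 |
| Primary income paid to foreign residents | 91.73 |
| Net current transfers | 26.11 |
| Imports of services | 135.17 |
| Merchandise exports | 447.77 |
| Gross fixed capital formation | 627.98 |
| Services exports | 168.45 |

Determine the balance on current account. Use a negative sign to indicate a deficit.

Goods balance = 447.77 - 236.20 = 211.57
Services balance = 168.45 - 135.17 = 33.28
Trade balance (goods + services) = 211.57 + 33.28 = 244.85
Net primary income = 83.86 - 91.73 = -7.87
Net secondary income = 26.11
Current account = 244.85 + (-7.87) + 26.11 = 263.09

263.09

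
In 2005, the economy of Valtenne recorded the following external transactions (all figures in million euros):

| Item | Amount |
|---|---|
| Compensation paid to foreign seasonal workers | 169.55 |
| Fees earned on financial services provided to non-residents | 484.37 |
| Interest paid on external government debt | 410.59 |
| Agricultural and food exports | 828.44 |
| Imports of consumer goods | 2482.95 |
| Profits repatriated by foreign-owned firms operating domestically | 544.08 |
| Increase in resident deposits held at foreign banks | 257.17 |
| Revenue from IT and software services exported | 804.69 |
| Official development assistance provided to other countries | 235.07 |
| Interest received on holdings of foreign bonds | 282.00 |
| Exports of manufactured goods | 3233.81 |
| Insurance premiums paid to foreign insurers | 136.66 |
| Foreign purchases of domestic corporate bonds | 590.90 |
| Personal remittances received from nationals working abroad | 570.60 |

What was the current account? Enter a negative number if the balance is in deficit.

Goods: -2482.95 + 828.44 + 3233.81 = 1579.30
Services: -136.66 + 484.37 + 804.69 = 1152.40
Primary income: -544.08 + 282.00 - 169.55 - 410.59 = -842.22
Secondary income: -235.07 + 570.60 = 335.53
Current account = 1579.30 + 1152.40 + (-842.22) + 335.53 = 2225.01
(Excluded from the current account — financial account: increase in resident deposits held at foreign banks 257.17, foreign purchases of domestic corporate bonds 590.90.)

2225.01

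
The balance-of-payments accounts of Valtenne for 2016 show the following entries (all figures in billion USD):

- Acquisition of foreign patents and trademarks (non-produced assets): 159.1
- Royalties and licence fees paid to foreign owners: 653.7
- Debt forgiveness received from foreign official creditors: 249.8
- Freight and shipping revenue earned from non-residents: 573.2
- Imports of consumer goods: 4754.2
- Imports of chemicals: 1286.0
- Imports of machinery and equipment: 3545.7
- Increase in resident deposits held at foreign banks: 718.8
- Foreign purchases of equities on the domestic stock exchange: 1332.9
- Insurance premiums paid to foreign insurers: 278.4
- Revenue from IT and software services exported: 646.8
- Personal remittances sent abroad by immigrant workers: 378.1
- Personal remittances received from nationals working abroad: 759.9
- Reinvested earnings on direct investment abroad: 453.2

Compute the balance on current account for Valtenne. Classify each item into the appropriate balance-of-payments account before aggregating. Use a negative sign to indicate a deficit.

-8463.0

Goods: -3545.7 - 4754.2 - 1286.0 = -9585.9
Services: -653.7 + 573.2 + 646.8 - 278.4 = 287.9
Primary income: 453.2
Secondary income: 759.9 - 378.1 = 381.8
Current account = (-9585.9) + 287.9 + 453.2 + 381.8 = -8463.0
(Excluded from the current account — capital account: acquisition of foreign patents and trademarks (non-produced assets) 159.1, debt forgiveness received from foreign official creditors 249.8; financial account: increase in resident deposits held at foreign banks 718.8, foreign purchases of equities on the domestic stock exchange 1332.9.)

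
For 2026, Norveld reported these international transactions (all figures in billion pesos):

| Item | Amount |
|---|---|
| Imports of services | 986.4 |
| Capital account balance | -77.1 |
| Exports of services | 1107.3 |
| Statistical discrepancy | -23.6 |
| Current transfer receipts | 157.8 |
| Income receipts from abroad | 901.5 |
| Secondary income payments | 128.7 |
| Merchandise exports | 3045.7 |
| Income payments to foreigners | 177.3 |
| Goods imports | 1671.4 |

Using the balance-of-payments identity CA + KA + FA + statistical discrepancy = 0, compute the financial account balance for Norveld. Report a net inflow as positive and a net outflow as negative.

-2147.8

Goods balance = 3045.7 - 1671.4 = 1374.3
Services balance = 1107.3 - 986.4 = 120.9
Trade balance (goods + services) = 1374.3 + 120.9 = 1495.2
Net primary income = 901.5 - 177.3 = 724.2
Net secondary income = 157.8 - 128.7 = 29.1
Current account = 1495.2 + 724.2 + 29.1 = 2248.5
Financial account = -(2248.5 + (-77.1) + (-23.6)) = -2147.8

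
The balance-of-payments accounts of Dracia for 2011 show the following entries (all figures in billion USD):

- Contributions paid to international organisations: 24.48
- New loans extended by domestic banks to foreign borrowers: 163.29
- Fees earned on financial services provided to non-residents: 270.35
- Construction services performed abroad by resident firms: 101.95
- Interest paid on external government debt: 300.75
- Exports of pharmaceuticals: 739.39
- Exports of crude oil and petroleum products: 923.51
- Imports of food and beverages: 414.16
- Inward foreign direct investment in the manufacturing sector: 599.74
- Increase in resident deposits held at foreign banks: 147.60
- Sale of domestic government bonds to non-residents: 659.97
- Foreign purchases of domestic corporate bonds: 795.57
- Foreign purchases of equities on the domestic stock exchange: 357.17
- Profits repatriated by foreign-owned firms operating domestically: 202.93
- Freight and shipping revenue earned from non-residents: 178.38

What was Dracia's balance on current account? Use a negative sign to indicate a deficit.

Goods: 739.39 - 414.16 + 923.51 = 1248.74
Services: 101.95 + 270.35 + 178.38 = 550.68
Primary income: -202.93 - 300.75 = -503.68
Secondary income: -24.48
Current account = 1248.74 + 550.68 + (-503.68) + (-24.48) = 1271.26
(Excluded from the current account — financial account: new loans extended by domestic banks to foreign borrowers 163.29, inward foreign direct investment in the manufacturing sector 599.74, increase in resident deposits held at foreign banks 147.60, sale of domestic government bonds to non-residents 659.97, foreign purchases of domestic corporate bonds 795.57, foreign purchases of equities on the domestic stock exchange 357.17.)

1271.26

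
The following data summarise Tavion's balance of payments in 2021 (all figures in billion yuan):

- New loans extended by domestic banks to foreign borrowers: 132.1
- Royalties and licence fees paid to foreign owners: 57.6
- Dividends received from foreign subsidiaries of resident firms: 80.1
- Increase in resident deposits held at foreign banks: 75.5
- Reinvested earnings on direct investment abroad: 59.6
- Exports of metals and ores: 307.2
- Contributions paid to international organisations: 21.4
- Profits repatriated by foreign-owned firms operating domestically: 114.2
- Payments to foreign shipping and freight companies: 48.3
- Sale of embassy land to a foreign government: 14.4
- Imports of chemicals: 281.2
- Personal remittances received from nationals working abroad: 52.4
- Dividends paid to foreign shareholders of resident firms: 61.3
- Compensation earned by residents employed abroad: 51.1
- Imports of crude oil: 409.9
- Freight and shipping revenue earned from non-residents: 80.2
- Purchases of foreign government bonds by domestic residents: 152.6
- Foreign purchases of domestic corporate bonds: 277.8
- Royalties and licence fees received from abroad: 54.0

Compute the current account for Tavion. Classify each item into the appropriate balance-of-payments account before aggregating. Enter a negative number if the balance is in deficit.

Goods: -281.2 + 307.2 - 409.9 = -383.9
Services: 80.2 + 54.0 - 48.3 - 57.6 = 28.3
Primary income: 51.1 - 114.2 + 80.1 + 59.6 - 61.3 = 15.3
Secondary income: -21.4 + 52.4 = 31.0
Current account = (-383.9) + 28.3 + 15.3 + 31.0 = -309.3
(Excluded from the current account — financial account: new loans extended by domestic banks to foreign borrowers 132.1, increase in resident deposits held at foreign banks 75.5, purchases of foreign government bonds by domestic residents 152.6, foreign purchases of domestic corporate bonds 277.8; capital account: sale of embassy land to a foreign government 14.4.)

-309.3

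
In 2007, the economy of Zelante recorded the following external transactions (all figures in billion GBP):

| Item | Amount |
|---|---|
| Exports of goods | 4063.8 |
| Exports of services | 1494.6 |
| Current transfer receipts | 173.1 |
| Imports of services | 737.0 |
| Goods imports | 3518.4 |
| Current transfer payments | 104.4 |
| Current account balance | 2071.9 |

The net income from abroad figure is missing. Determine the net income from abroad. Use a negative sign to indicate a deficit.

Current account = goods balance + services balance + net primary income + net secondary income
Sum of the known components = 1371.7
Net income from abroad = CA - (known components) = 2071.9 - 1371.7 = 700.2

700.2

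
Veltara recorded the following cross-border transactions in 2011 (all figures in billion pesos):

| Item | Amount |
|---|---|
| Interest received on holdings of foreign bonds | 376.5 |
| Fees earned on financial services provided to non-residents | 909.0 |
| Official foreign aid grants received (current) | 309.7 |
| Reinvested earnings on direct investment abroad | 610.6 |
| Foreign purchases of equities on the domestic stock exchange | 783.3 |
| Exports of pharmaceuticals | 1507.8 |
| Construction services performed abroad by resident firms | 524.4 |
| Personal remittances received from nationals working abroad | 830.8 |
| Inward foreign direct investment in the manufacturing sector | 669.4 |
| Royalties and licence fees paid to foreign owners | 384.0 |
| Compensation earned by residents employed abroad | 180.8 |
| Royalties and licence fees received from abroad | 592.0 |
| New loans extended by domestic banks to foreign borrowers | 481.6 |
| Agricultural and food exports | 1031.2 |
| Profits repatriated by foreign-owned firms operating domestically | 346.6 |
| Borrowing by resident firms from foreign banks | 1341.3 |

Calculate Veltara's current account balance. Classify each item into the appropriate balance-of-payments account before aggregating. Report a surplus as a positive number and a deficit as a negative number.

Goods: 1031.2 + 1507.8 = 2539.0
Services: 524.4 - 384.0 + 592.0 + 909.0 = 1641.4
Primary income: 376.5 + 180.8 - 346.6 + 610.6 = 821.3
Secondary income: 830.8 + 309.7 = 1140.5
Current account = 2539.0 + 1641.4 + 821.3 + 1140.5 = 6142.2
(Excluded from the current account — financial account: foreign purchases of equities on the domestic stock exchange 783.3, inward foreign direct investment in the manufacturing sector 669.4, new loans extended by domestic banks to foreign borrowers 481.6, borrowing by resident firms from foreign banks 1341.3.)

6142.2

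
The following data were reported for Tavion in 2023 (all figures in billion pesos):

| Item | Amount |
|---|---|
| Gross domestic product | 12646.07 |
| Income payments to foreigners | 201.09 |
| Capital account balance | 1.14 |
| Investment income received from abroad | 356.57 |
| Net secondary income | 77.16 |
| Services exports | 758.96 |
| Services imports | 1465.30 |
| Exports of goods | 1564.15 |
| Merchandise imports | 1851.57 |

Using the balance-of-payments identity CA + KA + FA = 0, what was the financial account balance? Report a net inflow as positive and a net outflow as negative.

Goods balance = 1564.15 - 1851.57 = -287.42
Services balance = 758.96 - 1465.30 = -706.34
Trade balance (goods + services) = -287.42 + (-706.34) = -993.76
Net primary income = 356.57 - 201.09 = 155.48
Net secondary income = 77.16
Current account = -993.76 + 155.48 + 77.16 = -761.12
Financial account = -(-761.12 + 1.14) = 759.98

759.98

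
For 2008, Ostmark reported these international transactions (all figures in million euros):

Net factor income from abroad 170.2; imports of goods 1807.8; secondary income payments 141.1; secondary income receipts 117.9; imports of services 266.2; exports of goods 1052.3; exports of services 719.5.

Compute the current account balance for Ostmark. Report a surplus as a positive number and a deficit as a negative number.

-155.2

Goods balance = 1052.3 - 1807.8 = -755.5
Services balance = 719.5 - 266.2 = 453.3
Trade balance (goods + services) = -755.5 + 453.3 = -302.2
Net primary income = 170.2
Net secondary income = 117.9 - 141.1 = -23.2
Current account = -302.2 + 170.2 + (-23.2) = -155.2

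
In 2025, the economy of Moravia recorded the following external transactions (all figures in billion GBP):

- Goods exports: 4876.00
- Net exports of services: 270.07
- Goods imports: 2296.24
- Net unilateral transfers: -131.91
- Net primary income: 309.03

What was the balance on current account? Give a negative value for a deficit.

3026.95

Goods balance = 4876.00 - 2296.24 = 2579.76
Services balance = 270.07
Trade balance (goods + services) = 2579.76 + 270.07 = 2849.83
Net primary income = 309.03
Net secondary income = -131.91
Current account = 2849.83 + 309.03 + (-131.91) = 3026.95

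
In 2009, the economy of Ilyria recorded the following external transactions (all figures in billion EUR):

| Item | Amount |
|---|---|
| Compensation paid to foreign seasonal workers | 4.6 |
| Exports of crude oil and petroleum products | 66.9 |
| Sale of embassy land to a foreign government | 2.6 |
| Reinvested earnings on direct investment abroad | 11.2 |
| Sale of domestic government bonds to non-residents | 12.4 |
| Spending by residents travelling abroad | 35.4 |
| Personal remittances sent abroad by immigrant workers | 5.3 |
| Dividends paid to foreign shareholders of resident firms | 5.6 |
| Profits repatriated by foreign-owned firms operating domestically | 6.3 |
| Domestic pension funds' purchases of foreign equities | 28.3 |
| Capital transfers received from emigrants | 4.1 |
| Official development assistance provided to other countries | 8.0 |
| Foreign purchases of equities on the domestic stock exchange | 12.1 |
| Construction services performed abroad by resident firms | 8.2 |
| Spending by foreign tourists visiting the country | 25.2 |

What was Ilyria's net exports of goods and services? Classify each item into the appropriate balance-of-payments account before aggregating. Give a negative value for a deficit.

64.9

Goods: 66.9
Services: -35.4 + 8.2 + 25.2 = -2.0
Trade balance = 66.9 + (-2.0) = 64.9
(Excluded from the trade balance — primary income: compensation paid to foreign seasonal workers 4.6, reinvested earnings on direct investment abroad 11.2, dividends paid to foreign shareholders of resident firms 5.6, profits repatriated by foreign-owned firms operating domestically 6.3; capital account: sale of embassy land to a foreign government 2.6, capital transfers received from emigrants 4.1; financial account: sale of domestic government bonds to non-residents 12.4, domestic pension funds' purchases of foreign equities 28.3, foreign purchases of equities on the domestic stock exchange 12.1; secondary income: personal remittances sent abroad by immigrant workers 5.3, official development assistance provided to other countries 8.0.)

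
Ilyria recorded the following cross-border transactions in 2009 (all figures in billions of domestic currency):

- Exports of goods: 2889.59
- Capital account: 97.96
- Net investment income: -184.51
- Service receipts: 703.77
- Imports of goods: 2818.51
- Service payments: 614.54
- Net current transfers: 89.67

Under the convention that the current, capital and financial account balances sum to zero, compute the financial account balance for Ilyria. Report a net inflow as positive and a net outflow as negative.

-163.43

Goods balance = 2889.59 - 2818.51 = 71.08
Services balance = 703.77 - 614.54 = 89.23
Trade balance (goods + services) = 71.08 + 89.23 = 160.31
Net primary income = -184.51
Net secondary income = 89.67
Current account = 160.31 + (-184.51) + 89.67 = 65.47
Financial account = -(65.47 + 97.96) = -163.43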